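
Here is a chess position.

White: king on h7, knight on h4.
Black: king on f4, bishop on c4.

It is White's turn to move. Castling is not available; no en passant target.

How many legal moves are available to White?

White to move; king on h7.
In check: no.
Legal moves: Kh8, Kg7, Kh6, Kg6, Ng6+, Nf5, Nf3, Ng2+.
Count: 8.

8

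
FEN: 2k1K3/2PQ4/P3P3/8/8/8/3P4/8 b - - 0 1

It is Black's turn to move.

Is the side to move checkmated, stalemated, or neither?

checkmate

Black to move; black king on c8.
In check: yes, from the white queen on d7.
King squares — b7: attacked by Pa6; c7: attacked by Qd7; d7: attacked by Pe6; b8: attacked by Pc7; d8: attacked by Pc7.
Legal moves for Black: none.
In check with no legal moves → checkmate.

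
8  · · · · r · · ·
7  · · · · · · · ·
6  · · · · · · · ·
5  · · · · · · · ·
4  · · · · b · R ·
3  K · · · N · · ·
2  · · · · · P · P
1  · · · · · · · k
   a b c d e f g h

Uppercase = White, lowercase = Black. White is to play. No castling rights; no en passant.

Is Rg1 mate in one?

no

After Rg1: black king on h1; in check: yes, from the white rook on g1.
Black has 2 legal replies: Kxh2, Kxg1.
In check but a legal move exists → not checkmate.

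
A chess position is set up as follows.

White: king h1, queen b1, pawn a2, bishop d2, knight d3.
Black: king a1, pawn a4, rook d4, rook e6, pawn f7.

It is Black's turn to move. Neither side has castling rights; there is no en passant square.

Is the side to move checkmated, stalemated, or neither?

Black to move; black king on a1.
In check: yes, from the white queen on b1.
Legal moves for Black: Kxb1.
Black is in check but has 1 legal move → neither.

neither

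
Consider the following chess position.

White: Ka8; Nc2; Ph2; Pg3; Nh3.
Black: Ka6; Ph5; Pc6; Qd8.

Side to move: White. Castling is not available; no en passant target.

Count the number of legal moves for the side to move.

White to move; king on a8.
In check: yes, from the black queen on d8.
Legal moves: none.
Count: 0.

0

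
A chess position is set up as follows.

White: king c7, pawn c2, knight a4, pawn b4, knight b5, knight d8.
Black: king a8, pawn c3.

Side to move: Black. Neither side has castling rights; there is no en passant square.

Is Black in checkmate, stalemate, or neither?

stalemate

Black to move; black king on a8.
In check: no.
King squares — a7: attacked by Nb5; b7: attacked by Kc7; b8: attacked by Kc7.
Legal moves for Black: none.
Not in check and no legal moves → stalemate.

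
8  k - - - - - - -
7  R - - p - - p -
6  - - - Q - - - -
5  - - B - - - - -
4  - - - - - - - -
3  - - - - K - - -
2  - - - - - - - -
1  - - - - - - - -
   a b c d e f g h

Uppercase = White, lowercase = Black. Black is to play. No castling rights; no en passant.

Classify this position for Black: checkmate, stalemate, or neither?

checkmate

Black to move; black king on a8.
In check: yes, from the white rook on a7.
King squares — a7: attacked by Bc5; b7: attacked by Ra7; b8: attacked by Qd6.
Legal moves for Black: none.
In check with no legal moves → checkmate.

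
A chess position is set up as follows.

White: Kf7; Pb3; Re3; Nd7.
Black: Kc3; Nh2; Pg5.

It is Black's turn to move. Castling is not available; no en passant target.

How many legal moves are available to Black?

Black to move; king on c3.
In check: yes, from the white rook on e3.
Legal moves: Kd4, Kb4, Kd2, Kc2, Kb2.
Count: 5.

5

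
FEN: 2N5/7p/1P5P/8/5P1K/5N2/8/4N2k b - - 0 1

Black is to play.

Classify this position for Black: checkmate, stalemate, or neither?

stalemate

Black to move; black king on h1.
In check: no.
King squares — g1: attacked by Nf3; g2: attacked by Ne1; h2: attacked by Nf3.
Legal moves for Black: none.
Not in check and no legal moves → stalemate.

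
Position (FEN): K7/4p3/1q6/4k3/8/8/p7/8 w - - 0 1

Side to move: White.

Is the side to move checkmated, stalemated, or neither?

White to move; white king on a8.
In check: no.
King squares — a7: attacked by Qb6; b7: attacked by Qb6; b8: attacked by Qb6.
Legal moves for White: none.
Not in check and no legal moves → stalemate.

stalemate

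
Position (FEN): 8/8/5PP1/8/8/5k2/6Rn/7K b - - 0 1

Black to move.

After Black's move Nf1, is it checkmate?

After Nf1: white king on h1; in check: no.
White is not in check, so this cannot be checkmate.

no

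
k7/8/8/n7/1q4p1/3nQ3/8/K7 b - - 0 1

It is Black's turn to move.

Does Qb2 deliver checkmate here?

yes

After Qb2: white king on a1; in check: yes, from the black queen on b2.
King squares — b1: attacked by Qb2; a2: attacked by Qb2; b2: attacked by Nd3.
White has no legal moves → checkmate.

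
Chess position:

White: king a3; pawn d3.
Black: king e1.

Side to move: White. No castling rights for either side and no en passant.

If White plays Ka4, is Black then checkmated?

After Ka4: black king on e1; in check: no.
Black is not in check, so this cannot be checkmate.

no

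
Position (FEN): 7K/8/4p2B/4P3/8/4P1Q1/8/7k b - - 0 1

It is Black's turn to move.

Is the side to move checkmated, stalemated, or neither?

Black to move; black king on h1.
In check: no.
King squares — g1: attacked by Qg3; g2: attacked by Qg3; h2: attacked by Qg3.
Legal moves for Black: none.
Not in check and no legal moves → stalemate.

stalemate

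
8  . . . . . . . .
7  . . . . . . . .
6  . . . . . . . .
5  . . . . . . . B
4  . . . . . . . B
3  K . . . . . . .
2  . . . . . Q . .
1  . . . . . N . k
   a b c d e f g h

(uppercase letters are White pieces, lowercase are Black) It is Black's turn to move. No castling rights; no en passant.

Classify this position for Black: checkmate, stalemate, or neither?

Black to move; black king on h1.
In check: no.
King squares — g1: attacked by Qf2; g2: attacked by Qf2; h2: attacked by Nf1.
Legal moves for Black: none.
Not in check and no legal moves → stalemate.

stalemate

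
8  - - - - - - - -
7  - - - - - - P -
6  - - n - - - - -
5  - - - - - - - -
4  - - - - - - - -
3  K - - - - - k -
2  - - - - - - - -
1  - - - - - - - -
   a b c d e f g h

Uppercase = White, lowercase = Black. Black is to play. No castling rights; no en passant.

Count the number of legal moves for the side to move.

16

Black to move; king on g3.
In check: no.
Legal moves: Nd8, Nb8, Ne7, Na7, Ne5, Na5, Nd4, Nb4, Kh4, Kg4, Kf4, Kh3, Kf3, Kh2, Kg2, Kf2.
Count: 16.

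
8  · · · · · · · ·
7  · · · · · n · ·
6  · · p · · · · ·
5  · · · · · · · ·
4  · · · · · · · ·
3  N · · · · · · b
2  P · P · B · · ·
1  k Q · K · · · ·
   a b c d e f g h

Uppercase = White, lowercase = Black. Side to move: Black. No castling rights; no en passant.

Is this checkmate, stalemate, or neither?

checkmate

Black to move; black king on a1.
In check: yes, from the white queen on b1.
King squares — b1: attacked by Na3; a2: attacked by Qb1; b2: attacked by Qb1.
Legal moves for Black: none.
In check with no legal moves → checkmate.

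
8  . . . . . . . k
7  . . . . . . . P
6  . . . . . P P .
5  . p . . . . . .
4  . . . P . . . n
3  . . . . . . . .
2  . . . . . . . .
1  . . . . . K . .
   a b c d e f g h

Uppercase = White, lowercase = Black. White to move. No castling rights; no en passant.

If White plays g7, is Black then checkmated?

no

After g7: black king on h8; in check: yes, from the white pawn on g7.
Black has 1 legal reply: Kxh7.
In check but a legal move exists → not checkmate.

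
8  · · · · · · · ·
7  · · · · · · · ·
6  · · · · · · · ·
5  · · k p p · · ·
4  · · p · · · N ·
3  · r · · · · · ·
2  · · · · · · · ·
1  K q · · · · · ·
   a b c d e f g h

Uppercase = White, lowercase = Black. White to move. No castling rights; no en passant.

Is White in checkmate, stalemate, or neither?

White to move; white king on a1.
In check: yes, from the black queen on b1.
King squares — b1: attacked by Rb3; a2: attacked by Qb1; b2: attacked by Qb1.
Legal moves for White: none.
In check with no legal moves → checkmate.

checkmate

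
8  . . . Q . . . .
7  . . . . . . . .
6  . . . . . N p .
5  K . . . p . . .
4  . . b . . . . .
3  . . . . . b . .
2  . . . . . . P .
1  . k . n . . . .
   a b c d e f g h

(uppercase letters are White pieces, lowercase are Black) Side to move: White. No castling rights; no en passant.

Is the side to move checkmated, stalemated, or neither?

White to move; white king on a5.
In check: no.
Legal moves for White include: Qh8, Qg8, Qf8, Qe8, Qc8, Qb8+, Qa8, Qe7, Qd7, Qc7, Qd6, Qb6+, Qd5, Qd4, Qd3+, Qd2, Qxd1+, Ng8, ... (list truncated; more exist).
White has legal moves and is not in check → neither.

neither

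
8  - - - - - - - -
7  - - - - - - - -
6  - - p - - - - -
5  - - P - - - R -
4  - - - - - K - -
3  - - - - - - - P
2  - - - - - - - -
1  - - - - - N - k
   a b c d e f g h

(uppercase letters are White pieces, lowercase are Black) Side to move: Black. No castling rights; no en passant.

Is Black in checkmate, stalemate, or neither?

stalemate

Black to move; black king on h1.
In check: no.
King squares — g1: attacked by Rg5; g2: attacked by Rg5; h2: attacked by Nf1.
Legal moves for Black: none.
Not in check and no legal moves → stalemate.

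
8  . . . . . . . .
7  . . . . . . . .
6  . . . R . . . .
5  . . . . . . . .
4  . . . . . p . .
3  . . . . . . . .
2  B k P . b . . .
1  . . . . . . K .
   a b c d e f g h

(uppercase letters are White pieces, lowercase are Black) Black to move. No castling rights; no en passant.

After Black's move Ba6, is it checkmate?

After Ba6: white king on g1; in check: no.
White is not in check, so this cannot be checkmate.

no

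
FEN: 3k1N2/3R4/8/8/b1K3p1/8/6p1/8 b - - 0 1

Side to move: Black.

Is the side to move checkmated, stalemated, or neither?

neither

Black to move; black king on d8.
In check: yes, from the white rook on d7.
King squares — c7: attacked by Rd7; d7: attacked by Nf8; e7: attacked by Rd7; c8: available; e8: available.
Legal moves for Black: Ke8, Kc8, Bxd7.
Black is in check but has 3 legal moves → neither.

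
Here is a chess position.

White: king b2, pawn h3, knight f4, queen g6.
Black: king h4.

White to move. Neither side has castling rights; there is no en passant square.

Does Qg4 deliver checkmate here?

yes

After Qg4: black king on h4; in check: yes, from the white queen on g4.
King squares — g3: attacked by Qg4; h3: attacked by Nf4; g4: attacked by Ph3; g5: attacked by Qg4; h5: attacked by Nf4.
Black has no legal moves → checkmate.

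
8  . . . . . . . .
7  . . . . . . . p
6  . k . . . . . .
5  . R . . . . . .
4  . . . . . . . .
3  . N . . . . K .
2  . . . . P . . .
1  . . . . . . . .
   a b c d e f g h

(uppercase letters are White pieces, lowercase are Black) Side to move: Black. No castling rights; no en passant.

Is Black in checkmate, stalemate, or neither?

neither

Black to move; black king on b6.
In check: yes, from the white rook on b5.
King squares — a5: attacked by Nb3; b5: available; c5: attacked by Nb3; a6: available; c6: available; a7: available; b7: attacked by Rb5; c7: available.
Legal moves for Black: Kc7, Ka7, Kc6, Ka6, Kxb5.
Black is in check but has 5 legal moves → neither.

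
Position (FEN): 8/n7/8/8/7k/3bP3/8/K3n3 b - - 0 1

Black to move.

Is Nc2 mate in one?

no

After Nc2: white king on a1; in check: yes, from the black knight on c2.
White has 3 legal replies: Kb2, Ka2, Kb1.
In check but a legal move exists → not checkmate.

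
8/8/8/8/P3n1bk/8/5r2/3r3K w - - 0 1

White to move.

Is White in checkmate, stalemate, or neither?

checkmate

White to move; white king on h1.
In check: yes, from the black rook on d1.
King squares — g1: attacked by Rd1; g2: attacked by Rf2; h2: attacked by Rf2.
Legal moves for White: none.
In check with no legal moves → checkmate.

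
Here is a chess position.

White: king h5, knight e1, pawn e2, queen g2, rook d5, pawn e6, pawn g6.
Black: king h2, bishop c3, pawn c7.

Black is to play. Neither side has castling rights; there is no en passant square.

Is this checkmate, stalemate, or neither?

checkmate

Black to move; black king on h2.
In check: yes, from the white queen on g2.
King squares — g1: attacked by Qg2; h1: attacked by Qg2; g2: attacked by Ne1; g3: attacked by Qg2; h3: attacked by Qg2.
Legal moves for Black: none.
In check with no legal moves → checkmate.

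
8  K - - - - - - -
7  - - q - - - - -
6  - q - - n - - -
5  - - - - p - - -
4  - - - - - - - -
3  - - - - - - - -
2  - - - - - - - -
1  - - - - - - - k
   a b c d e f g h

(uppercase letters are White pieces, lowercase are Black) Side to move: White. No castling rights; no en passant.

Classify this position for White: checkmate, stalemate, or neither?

stalemate

White to move; white king on a8.
In check: no.
King squares — a7: attacked by Qb6; b7: attacked by Qb6; b8: attacked by Qb6.
Legal moves for White: none.
Not in check and no legal moves → stalemate.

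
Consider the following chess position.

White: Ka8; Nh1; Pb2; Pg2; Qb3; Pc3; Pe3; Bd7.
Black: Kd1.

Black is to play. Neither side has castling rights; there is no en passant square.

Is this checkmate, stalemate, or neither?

neither

Black to move; black king on d1.
In check: yes, from the white queen on b3.
Legal moves for Black: Ke2, Kd2, Ke1, Kc1.
Black is in check but has 4 legal moves → neither.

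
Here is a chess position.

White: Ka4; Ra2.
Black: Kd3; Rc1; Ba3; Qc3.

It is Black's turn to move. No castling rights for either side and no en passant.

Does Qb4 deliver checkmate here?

yes

After Qb4: white king on a4; in check: yes, from the black queen on b4.
King squares — a3: attacked by Qb4; b3: attacked by Qb4; b4: attacked by Ba3; a5: attacked by Qb4; b5: attacked by Qb4.
White has no legal moves → checkmate.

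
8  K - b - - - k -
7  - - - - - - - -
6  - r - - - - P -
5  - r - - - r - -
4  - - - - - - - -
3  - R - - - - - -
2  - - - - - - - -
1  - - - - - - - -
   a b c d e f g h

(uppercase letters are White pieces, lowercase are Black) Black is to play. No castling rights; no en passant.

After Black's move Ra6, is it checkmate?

yes

After Ra6: white king on a8; in check: yes, from the black rook on a6.
King squares — a7: attacked by Ra6; b7: attacked by Rb5; b8: attacked by Rb5.
White has no legal moves → checkmate.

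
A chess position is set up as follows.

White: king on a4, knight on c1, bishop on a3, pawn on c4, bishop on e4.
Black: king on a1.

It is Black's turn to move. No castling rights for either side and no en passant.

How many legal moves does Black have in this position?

Black to move; king on a1.
In check: no.
Legal moves: none.
Count: 0.

0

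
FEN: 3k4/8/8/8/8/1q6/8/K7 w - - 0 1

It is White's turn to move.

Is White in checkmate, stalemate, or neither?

White to move; white king on a1.
In check: no.
King squares — b1: attacked by Qb3; a2: attacked by Qb3; b2: attacked by Qb3.
Legal moves for White: none.
Not in check and no legal moves → stalemate.

stalemate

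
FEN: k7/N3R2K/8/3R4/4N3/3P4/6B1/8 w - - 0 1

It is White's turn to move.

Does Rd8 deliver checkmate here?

yes

After Rd8: black king on a8; in check: yes, from the white rook on d8.
King squares — a7: attacked by Re7; b7: attacked by Re7; b8: attacked by Rd8.
Black has no legal moves → checkmate.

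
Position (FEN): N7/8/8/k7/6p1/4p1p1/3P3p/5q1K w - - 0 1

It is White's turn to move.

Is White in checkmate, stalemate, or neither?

White to move; white king on h1.
In check: yes, from the black queen on f1.
King squares — g1: attacked by Qf1; g2: attacked by Qf1; h2: attacked by Pg3.
Legal moves for White: none.
In check with no legal moves → checkmate.

checkmate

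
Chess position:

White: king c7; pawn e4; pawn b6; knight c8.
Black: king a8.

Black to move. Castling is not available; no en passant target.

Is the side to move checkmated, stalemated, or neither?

Black to move; black king on a8.
In check: no.
King squares — a7: attacked by Pb6; b7: attacked by Kc7; b8: attacked by Kc7.
Legal moves for Black: none.
Not in check and no legal moves → stalemate.

stalemate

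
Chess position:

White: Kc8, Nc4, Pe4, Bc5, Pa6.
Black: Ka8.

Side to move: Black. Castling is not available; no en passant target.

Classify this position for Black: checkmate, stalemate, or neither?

stalemate

Black to move; black king on a8.
In check: no.
King squares — a7: attacked by Bc5; b7: attacked by Pa6; b8: attacked by Kc8.
Legal moves for Black: none.
Not in check and no legal moves → stalemate.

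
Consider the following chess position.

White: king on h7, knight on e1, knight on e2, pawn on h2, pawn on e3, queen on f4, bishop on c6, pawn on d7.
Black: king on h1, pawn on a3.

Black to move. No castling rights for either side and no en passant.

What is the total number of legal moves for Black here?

Black to move; king on h1.
In check: yes, from the white bishop on c6.
Legal moves: none.
Count: 0.

0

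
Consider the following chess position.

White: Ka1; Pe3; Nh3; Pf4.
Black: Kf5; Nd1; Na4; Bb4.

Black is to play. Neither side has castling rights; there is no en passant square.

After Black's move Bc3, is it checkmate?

no

After Bc3: white king on a1; in check: yes, from the black bishop on c3.
White has 2 legal replies: Ka2, Kb1.
In check but a legal move exists → not checkmate.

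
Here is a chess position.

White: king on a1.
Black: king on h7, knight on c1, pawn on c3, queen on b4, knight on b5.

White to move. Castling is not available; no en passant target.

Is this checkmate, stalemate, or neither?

White to move; white king on a1.
In check: no.
King squares — b1: attacked by Qb4; a2: attacked by Nc1; b2: attacked by Pc3.
Legal moves for White: none.
Not in check and no legal moves → stalemate.

stalemate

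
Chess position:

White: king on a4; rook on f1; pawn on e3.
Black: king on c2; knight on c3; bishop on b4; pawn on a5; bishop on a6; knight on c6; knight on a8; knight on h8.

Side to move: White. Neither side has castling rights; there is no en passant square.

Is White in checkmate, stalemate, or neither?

checkmate

White to move; white king on a4.
In check: yes, from the black knight on c3.
King squares — a3: attacked by Bb4; b3: attacked by Kc2; b4: attacked by Pa5; a5: attacked by Bb4; b5: attacked by Nc3.
Legal moves for White: none.
In check with no legal moves → checkmate.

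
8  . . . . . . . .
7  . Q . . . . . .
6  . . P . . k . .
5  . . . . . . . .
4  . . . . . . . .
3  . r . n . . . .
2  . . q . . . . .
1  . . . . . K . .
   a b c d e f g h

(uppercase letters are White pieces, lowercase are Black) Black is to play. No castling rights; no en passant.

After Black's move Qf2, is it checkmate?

After Qf2: white king on f1; in check: yes, from the black queen on f2.
King squares — e1: attacked by Qf2; g1: attacked by Qf2; e2: attacked by Qf2; f2: attacked by Nd3; g2: attacked by Qf2.
White has no legal moves → checkmate.

yes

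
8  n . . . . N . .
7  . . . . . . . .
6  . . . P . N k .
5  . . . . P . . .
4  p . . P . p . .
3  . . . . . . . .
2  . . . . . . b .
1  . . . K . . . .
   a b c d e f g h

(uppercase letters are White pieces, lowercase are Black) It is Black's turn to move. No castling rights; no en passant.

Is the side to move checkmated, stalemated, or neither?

neither

Black to move; black king on g6.
In check: yes, from the white knight on f8.
King squares — f5: available; g5: available; h5: attacked by Nf6; f6: attacked by Pe5; h6: available; f7: available; g7: available; h7: attacked by Nf6.
Legal moves for Black: Kg7, Kf7, Kh6, Kg5, Kf5.
Black is in check but has 5 legal moves → neither.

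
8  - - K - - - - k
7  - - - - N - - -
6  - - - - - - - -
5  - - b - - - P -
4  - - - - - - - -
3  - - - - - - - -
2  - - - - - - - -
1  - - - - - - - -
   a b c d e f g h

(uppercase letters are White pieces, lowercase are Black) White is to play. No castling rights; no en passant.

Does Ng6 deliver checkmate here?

After Ng6: black king on h8; in check: yes, from the white knight on g6.
Black has 3 legal replies: Kg8, Kh7, Kg7.
In check but a legal move exists → not checkmate.

no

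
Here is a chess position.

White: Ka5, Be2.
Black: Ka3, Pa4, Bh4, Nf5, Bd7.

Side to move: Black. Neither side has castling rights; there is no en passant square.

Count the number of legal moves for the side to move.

22

Black to move; king on a3.
In check: no.
Legal moves: Be8, Bc8, Be6, Bc6, Bb5, Ng7, Ne7, Nh6, Nd6, Nd4, Ng3, Ne3, Bd8+, Be7, Bf6, Bg5, Bg3, Bf2, Be1+, Kb3, Kb2, Ka2.
Count: 22.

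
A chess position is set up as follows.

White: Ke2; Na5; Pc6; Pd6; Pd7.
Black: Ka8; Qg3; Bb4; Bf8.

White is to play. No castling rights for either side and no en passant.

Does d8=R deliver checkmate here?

After d8=R: black king on a8; in check: yes, from the white rook on d8.
Black has 1 legal reply: Ka7.
In check but a legal move exists → not checkmate.

no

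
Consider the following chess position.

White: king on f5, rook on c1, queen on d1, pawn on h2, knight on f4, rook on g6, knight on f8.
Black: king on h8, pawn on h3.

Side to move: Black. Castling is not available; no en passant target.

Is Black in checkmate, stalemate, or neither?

stalemate

Black to move; black king on h8.
In check: no.
King squares — g7: attacked by Rg6; h7: attacked by Nf8; g8: attacked by Rg6.
Legal moves for Black: none.
Not in check and no legal moves → stalemate.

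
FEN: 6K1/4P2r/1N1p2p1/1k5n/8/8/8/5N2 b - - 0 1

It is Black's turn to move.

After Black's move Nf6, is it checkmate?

After Nf6: white king on g8; in check: yes, from the black knight on f6.
White has 1 legal reply: Kf8.
In check but a legal move exists → not checkmate.

no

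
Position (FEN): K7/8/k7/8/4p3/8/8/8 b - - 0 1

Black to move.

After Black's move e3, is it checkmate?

no

After e3: white king on a8; in check: no.
White is not in check, so this cannot be checkmate.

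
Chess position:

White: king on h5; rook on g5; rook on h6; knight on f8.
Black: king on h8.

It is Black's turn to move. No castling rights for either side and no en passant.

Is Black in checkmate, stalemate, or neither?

Black to move; black king on h8.
In check: yes, from the white rook on h6.
King squares — g7: attacked by Rg5; h7: attacked by Rh6; g8: attacked by Rg5.
Legal moves for Black: none.
In check with no legal moves → checkmate.

checkmate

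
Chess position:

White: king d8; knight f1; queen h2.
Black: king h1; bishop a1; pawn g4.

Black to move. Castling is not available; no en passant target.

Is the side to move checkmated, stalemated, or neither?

Black to move; black king on h1.
In check: yes, from the white queen on h2.
King squares — g1: attacked by Qh2; g2: attacked by Qh2; h2: attacked by Nf1.
Legal moves for Black: none.
In check with no legal moves → checkmate.

checkmate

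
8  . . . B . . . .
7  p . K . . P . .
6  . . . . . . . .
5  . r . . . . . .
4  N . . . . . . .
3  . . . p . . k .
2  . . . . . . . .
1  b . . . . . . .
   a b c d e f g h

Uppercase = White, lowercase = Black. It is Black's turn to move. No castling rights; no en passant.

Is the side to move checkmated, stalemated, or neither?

neither

Black to move; black king on g3.
In check: no.
Legal moves for Black include: Rb8, Rb7+, Rb6, Rh5, Rg5, Rf5, Re5, Rd5, Rc5+, Ra5, Rb4, Rb3, Rb2, Rb1, Kg4, Kf4, Kh3, Kf3, ... (list truncated; more exist).
Black has legal moves and is not in check → neither.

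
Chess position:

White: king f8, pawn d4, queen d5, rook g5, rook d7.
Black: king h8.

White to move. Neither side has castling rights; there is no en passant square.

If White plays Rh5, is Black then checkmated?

After Rh5: black king on h8; in check: yes, from the white rook on h5.
King squares — g7: attacked by Rd7; h7: attacked by Rh5; g8: attacked by Qd5.
Black has no legal moves → checkmate.

yes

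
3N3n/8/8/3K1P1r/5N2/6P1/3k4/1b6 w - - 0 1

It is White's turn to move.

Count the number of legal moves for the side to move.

White to move; king on d5.
In check: no.
Legal moves: Nf7, Nb7, Nde6, Nc6, Ke6, Kd6, Kc6, Ke5, Kc5, Kd4, Kc4, Ng6, Nfe6, Nxh5, Nh3, Nd3, Ng2, Ne2, g4.
Count: 19.

19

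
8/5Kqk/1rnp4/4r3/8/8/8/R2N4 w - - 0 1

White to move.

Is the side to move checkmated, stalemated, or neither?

checkmate

White to move; white king on f7.
In check: yes, from the black queen on g7.
King squares — e6: attacked by Re5; f6: attacked by Qg7; g6: attacked by Qg7; e7: attacked by Re5; g7: attacked by Kh7; e8: attacked by Re5; f8: attacked by Qg7; g8: attacked by Qg7.
Legal moves for White: none.
In check with no legal moves → checkmate.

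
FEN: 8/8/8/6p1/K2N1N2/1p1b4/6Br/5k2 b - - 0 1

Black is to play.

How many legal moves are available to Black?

Black to move; king on f1.
In check: yes, from the white bishop on g2.
Legal moves: Kf2, Kg1, Ke1, Rxg2.
Count: 4.

4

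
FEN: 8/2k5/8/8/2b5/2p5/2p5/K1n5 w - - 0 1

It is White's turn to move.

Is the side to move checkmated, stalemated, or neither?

stalemate

White to move; white king on a1.
In check: no.
King squares — b1: attacked by Pc2; a2: attacked by Nc1; b2: attacked by Pc3.
Legal moves for White: none.
Not in check and no legal moves → stalemate.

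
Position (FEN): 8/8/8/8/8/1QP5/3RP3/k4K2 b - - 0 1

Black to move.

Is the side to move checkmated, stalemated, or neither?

stalemate

Black to move; black king on a1.
In check: no.
King squares — b1: attacked by Qb3; a2: attacked by Rd2; b2: attacked by Rd2.
Legal moves for Black: none.
Not in check and no legal moves → stalemate.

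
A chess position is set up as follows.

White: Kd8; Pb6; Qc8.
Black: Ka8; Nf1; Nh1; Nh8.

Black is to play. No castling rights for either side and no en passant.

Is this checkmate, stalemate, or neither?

checkmate

Black to move; black king on a8.
In check: yes, from the white queen on c8.
King squares — a7: attacked by Pb6; b7: attacked by Qc8; b8: attacked by Qc8.
Legal moves for Black: none.
In check with no legal moves → checkmate.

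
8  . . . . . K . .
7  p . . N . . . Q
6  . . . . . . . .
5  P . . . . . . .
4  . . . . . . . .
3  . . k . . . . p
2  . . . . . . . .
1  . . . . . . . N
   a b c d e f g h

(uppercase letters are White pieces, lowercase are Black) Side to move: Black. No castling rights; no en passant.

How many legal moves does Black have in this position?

8

Black to move; king on c3.
In check: no.
Legal moves: Kd4, Kc4, Kb4, Kb3, Kd2, Kb2, a6, h2.
Count: 8.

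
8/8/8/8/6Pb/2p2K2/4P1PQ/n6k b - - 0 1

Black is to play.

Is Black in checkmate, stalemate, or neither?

Black to move; black king on h1.
In check: yes, from the white queen on h2.
Legal moves for Black: Kxh2.
Black is in check but has 1 legal move → neither.

neither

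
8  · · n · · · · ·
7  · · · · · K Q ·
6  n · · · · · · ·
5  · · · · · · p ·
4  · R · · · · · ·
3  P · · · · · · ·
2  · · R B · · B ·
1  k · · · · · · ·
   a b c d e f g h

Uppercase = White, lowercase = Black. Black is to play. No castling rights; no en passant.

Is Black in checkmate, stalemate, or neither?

Black to move; black king on a1.
In check: yes, from the white queen on g7.
King squares — b1: attacked by Rb4; a2: attacked by Rc2; b2: attacked by Rc2.
Legal moves for Black: none.
In check with no legal moves → checkmate.

checkmate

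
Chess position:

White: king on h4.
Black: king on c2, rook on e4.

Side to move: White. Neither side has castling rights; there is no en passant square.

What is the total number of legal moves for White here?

4

White to move; king on h4.
In check: yes, from the black rook on e4.
Legal moves: Kh5, Kg5, Kh3, Kg3.
Count: 4.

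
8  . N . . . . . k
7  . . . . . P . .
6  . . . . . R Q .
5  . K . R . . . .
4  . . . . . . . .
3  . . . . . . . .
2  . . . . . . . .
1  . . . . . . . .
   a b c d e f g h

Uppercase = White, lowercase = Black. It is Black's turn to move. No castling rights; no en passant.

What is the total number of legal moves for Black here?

0

Black to move; king on h8.
In check: no.
Legal moves: none.
Count: 0.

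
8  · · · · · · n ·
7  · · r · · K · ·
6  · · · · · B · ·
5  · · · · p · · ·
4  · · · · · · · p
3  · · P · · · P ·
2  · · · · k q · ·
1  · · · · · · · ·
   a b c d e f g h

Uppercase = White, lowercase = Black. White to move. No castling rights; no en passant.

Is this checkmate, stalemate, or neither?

White to move; white king on f7.
In check: yes, from the black rook on c7.
Legal moves for White: Kxg8, Kf8, Ke8, Kg6, Ke6.
White is in check but has 5 legal moves → neither.

neither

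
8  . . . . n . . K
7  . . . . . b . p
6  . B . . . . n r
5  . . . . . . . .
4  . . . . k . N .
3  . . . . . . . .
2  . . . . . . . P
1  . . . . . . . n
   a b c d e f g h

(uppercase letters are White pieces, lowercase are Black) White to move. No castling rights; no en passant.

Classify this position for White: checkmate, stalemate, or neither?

checkmate

White to move; white king on h8.
In check: yes, from the black knight on g6.
King squares — g7: attacked by Ne8; h7: attacked by Rh6; g8: attacked by Bf7.
Legal moves for White: none.
In check with no legal moves → checkmate.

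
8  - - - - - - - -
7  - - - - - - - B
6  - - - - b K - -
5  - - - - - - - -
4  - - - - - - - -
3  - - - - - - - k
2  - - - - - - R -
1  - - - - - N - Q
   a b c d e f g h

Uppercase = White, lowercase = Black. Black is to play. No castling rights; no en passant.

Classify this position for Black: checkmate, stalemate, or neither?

Black to move; black king on h3.
In check: yes, from the white queen on h1.
King squares — g2: attacked by Qh1; h2: attacked by Nf1; g3: attacked by Nf1; g4: attacked by Rg2; h4: attacked by Qh1.
Legal moves for Black: none.
In check with no legal moves → checkmate.

checkmate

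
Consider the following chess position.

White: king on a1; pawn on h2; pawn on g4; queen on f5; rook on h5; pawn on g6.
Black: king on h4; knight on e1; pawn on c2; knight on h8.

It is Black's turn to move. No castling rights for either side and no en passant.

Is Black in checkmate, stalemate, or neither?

Black to move; black king on h4.
In check: yes, from the white rook on h5.
King squares — g3: attacked by Ph2; h3: attacked by Rh5; g4: attacked by Qf5; g5: attacked by Qf5; h5: attacked by Pg4.
Legal moves for Black: none.
In check with no legal moves → checkmate.

checkmate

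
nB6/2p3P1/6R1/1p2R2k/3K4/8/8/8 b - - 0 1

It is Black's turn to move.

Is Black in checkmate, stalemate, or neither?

neither

Black to move; black king on h5.
In check: yes, from the white rook on e5.
Legal moves for Black: Kxg6, Kh4.
Black is in check but has 2 legal moves → neither.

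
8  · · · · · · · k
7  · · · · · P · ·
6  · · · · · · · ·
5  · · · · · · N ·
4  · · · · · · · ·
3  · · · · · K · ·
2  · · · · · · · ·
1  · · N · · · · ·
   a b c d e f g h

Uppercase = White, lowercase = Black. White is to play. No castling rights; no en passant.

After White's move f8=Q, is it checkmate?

yes

After f8=Q: black king on h8; in check: yes, from the white queen on f8.
King squares — g7: attacked by Qf8; h7: attacked by Ng5; g8: attacked by Qf8.
Black has no legal moves → checkmate.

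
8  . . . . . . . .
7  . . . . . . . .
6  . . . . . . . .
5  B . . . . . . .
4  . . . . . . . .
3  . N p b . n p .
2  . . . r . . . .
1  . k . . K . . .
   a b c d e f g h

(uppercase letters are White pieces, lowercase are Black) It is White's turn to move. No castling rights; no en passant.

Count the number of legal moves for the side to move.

White to move; king on e1.
In check: yes, from the black knight on f3.
Legal moves: none.
Count: 0.

0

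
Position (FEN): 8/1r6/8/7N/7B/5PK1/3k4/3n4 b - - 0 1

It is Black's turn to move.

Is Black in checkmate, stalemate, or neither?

neither

Black to move; black king on d2.
In check: no.
Legal moves for Black include: Rb8, Rh7, Rg7+, Rf7, Re7, Rd7, Rc7, Ra7, Rb6, Rb5, Rb4, Rb3, Rb2, Rb1, Ke3, Kd3, Kc3, Ke2, ... (list truncated; more exist).
Black has legal moves and is not in check → neither.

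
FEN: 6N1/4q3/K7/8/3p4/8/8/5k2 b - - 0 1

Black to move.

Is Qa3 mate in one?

After Qa3: white king on a6; in check: yes, from the black queen on a3.
White has 3 legal replies: Kb7, Kb6, Kb5.
In check but a legal move exists → not checkmate.

no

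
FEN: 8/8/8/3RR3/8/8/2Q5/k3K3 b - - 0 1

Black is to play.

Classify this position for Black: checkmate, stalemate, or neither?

stalemate

Black to move; black king on a1.
In check: no.
King squares — b1: attacked by Qc2; a2: attacked by Qc2; b2: attacked by Qc2.
Legal moves for Black: none.
Not in check and no legal moves → stalemate.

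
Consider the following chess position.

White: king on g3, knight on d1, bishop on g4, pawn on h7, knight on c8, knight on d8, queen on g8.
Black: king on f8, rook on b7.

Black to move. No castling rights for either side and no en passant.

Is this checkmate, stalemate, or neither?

Black to move; black king on f8.
In check: yes, from the white queen on g8.
King squares — e7: attacked by Nc8; f7: attacked by Nd8; g7: attacked by Qg8; e8: attacked by Qg8; g8: attacked by Ph7.
Legal moves for Black: none.
In check with no legal moves → checkmate.

checkmate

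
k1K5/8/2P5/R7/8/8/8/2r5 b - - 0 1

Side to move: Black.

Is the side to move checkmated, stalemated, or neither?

Black to move; black king on a8.
In check: yes, from the white rook on a5.
King squares — a7: attacked by Ra5; b7: attacked by Pc6; b8: attacked by Kc8.
Legal moves for Black: none.
In check with no legal moves → checkmate.

checkmate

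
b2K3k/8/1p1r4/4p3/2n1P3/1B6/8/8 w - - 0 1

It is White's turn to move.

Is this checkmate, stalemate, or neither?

White to move; white king on d8.
In check: yes, from the black rook on d6.
King squares — c7: available; d7: attacked by Rd6; e7: available; c8: available; e8: available.
Legal moves for White: Ke8, Kc8, Ke7, Kc7.
White is in check but has 4 legal moves → neither.

neither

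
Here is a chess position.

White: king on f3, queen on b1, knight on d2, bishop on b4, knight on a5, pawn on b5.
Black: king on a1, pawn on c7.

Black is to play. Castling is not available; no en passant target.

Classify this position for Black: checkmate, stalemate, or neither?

Black to move; black king on a1.
In check: yes, from the white queen on b1.
King squares — b1: attacked by Nd2; a2: attacked by Qb1; b2: attacked by Qb1.
Legal moves for Black: none.
In check with no legal moves → checkmate.

checkmate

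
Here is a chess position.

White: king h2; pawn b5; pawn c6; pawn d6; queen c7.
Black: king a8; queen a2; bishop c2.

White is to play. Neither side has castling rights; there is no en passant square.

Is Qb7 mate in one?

yes

After Qb7: black king on a8; in check: yes, from the white queen on b7.
King squares — a7: attacked by Qb7; b7: attacked by Pc6; b8: attacked by Qb7.
Black has no legal moves → checkmate.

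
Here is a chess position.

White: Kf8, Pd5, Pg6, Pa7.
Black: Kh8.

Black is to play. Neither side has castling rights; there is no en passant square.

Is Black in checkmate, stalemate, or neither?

stalemate

Black to move; black king on h8.
In check: no.
King squares — g7: attacked by Kf8; h7: attacked by Pg6; g8: attacked by Kf8.
Legal moves for Black: none.
Not in check and no legal moves → stalemate.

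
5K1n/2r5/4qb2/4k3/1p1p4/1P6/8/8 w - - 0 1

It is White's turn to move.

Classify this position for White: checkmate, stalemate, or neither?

stalemate

White to move; white king on f8.
In check: no.
King squares — e7: attacked by Qe6; f7: attacked by Qe6; g7: attacked by Bf6; e8: attacked by Qe6; g8: attacked by Qe6.
Legal moves for White: none.
Not in check and no legal moves → stalemate.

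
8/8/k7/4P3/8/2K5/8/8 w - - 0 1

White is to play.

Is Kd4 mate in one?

After Kd4: black king on a6; in check: no.
Black is not in check, so this cannot be checkmate.

no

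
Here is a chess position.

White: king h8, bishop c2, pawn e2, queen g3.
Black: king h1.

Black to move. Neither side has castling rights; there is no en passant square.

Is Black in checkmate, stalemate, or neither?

Black to move; black king on h1.
In check: no.
King squares — g1: attacked by Qg3; g2: attacked by Qg3; h2: attacked by Qg3.
Legal moves for Black: none.
Not in check and no legal moves → stalemate.

stalemate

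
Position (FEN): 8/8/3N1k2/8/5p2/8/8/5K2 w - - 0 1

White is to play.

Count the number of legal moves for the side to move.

White to move; king on f1.
In check: no.
Legal moves: Ne8+, Nc8, Nf7, Nb7, Nf5, Nb5, Ne4+, Nc4, Kg2, Kf2, Ke2, Kg1, Ke1.
Count: 13.

13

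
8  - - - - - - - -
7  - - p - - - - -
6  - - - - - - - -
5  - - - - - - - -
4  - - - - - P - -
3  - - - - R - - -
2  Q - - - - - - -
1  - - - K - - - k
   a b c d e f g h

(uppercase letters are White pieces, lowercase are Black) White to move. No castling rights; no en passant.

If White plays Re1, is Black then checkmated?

After Re1: black king on h1; in check: yes, from the white rook on e1.
King squares — g1: attacked by Re1; g2: attacked by Qa2; h2: attacked by Qa2.
Black has no legal moves → checkmate.

yes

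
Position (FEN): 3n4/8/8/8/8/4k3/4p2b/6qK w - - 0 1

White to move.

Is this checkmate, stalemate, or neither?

checkmate

White to move; white king on h1.
In check: yes, from the black queen on g1.
King squares — g1: attacked by Bh2; g2: attacked by Qg1; h2: attacked by Qg1.
Legal moves for White: none.
In check with no legal moves → checkmate.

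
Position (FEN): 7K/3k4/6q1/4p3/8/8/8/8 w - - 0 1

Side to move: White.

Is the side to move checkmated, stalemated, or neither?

stalemate

White to move; white king on h8.
In check: no.
King squares — g7: attacked by Qg6; h7: attacked by Qg6; g8: attacked by Qg6.
Legal moves for White: none.
Not in check and no legal moves → stalemate.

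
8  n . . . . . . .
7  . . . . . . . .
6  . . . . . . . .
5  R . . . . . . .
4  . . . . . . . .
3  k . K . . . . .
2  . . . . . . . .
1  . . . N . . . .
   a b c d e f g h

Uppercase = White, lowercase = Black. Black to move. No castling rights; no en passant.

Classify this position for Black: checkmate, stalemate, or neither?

checkmate

Black to move; black king on a3.
In check: yes, from the white rook on a5.
King squares — a2: attacked by Ra5; b2: attacked by Nd1; b3: attacked by Kc3; a4: attacked by Ra5; b4: attacked by Kc3.
Legal moves for Black: none.
In check with no legal moves → checkmate.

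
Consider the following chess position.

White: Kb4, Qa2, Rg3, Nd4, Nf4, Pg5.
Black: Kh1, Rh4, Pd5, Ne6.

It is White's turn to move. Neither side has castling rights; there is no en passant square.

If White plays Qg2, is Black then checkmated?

After Qg2: black king on h1; in check: yes, from the white queen on g2.
King squares — g1: attacked by Qg2; g2: attacked by Rg3; h2: attacked by Qg2.
Black has no legal moves → checkmate.

yes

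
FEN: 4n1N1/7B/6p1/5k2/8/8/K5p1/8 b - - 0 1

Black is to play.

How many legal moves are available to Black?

14

Black to move; king on f5.
In check: no.
Legal moves: Ng7, Nc7, Nf6, Nd6, Ke6, Kg5, Ke5, Kg4, Kf4, Ke4, g1=Q, g1=R, g1=B, g1=N.
Count: 14.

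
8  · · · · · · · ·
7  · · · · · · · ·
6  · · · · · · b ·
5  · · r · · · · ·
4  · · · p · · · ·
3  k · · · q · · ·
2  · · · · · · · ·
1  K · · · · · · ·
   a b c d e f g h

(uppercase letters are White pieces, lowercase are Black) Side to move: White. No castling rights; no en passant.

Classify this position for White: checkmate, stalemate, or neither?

White to move; white king on a1.
In check: no.
King squares — b1: attacked by Bg6; a2: attacked by Ka3; b2: attacked by Ka3.
Legal moves for White: none.
Not in check and no legal moves → stalemate.

stalemate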